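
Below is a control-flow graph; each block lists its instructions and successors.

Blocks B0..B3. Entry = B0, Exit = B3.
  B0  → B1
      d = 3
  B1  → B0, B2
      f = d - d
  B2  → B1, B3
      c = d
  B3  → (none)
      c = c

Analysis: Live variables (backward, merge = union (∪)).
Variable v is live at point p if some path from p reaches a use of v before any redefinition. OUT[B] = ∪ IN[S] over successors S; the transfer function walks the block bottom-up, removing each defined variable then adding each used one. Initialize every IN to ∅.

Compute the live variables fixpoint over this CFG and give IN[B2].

Answer: {d}

Trace:
Per-block solution:
  B0:  IN={}  OUT={d}
  B1:  IN={d}  OUT={d}
  B2:  IN={d}  OUT={c, d}
  B3:  IN={c}  OUT={}

Merge at B2: OUT[B2] = IN[B1] ⊔ IN[B3] = {c, d}
Applying B2's transfer function to that OUT value gives IN[B2] (row B2 above).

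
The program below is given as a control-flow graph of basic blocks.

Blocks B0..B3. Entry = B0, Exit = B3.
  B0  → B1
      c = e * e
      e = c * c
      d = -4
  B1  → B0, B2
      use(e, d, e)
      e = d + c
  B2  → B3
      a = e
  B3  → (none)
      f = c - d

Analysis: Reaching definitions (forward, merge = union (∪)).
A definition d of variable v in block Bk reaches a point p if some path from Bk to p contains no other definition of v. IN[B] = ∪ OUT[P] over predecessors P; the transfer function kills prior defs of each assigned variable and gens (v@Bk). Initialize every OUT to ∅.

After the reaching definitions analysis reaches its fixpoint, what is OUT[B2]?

Converged values:
  B0: | IN={c@B0, d@B0, e@B1} | OUT={c@B0, d@B0, e@B0}
  B1: | IN={c@B0, d@B0, e@B0} | OUT={c@B0, d@B0, e@B1}
  B2: | IN={c@B0, d@B0, e@B1} | OUT={a@B2, c@B0, d@B0, e@B1}
  B3: | IN={a@B2, c@B0, d@B0, e@B1} | OUT={a@B2, c@B0, d@B0, e@B1, f@B3}

Merge at B2: IN[B2] = OUT[B1] = {c@B0, d@B0, e@B1}
Applying B2's transfer function to that IN value gives OUT[B2] (row B2 above).

Answer: {a@B2, c@B0, d@B0, e@B1}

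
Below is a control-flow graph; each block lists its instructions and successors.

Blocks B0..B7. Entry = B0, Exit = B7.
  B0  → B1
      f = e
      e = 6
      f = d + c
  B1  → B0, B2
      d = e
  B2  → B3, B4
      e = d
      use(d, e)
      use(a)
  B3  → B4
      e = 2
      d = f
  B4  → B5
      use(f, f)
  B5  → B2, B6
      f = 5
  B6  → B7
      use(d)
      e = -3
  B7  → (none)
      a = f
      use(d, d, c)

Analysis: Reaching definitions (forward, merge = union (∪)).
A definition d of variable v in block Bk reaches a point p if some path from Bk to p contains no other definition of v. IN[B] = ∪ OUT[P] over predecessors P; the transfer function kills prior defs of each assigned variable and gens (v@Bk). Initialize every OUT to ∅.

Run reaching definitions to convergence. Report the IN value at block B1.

Converged values:
  B0:   IN={d@B1, e@B0, f@B0}   OUT={d@B1, e@B0, f@B0}
  B1:   IN={d@B1, e@B0, f@B0}   OUT={d@B1, e@B0, f@B0}
  B2:   IN={d@B1, d@B3, e@B0, e@B2, e@B3, f@B0, f@B5}   OUT={d@B1, d@B3, e@B2, f@B0, f@B5}
  B3:   IN={d@B1, d@B3, e@B2, f@B0, f@B5}   OUT={d@B3, e@B3, f@B0, f@B5}
  B4:   IN={d@B1, d@B3, e@B2, e@B3, f@B0, f@B5}   OUT={d@B1, d@B3, e@B2, e@B3, f@B0, f@B5}
  B5:   IN={d@B1, d@B3, e@B2, e@B3, f@B0, f@B5}   OUT={d@B1, d@B3, e@B2, e@B3, f@B5}
  B6:   IN={d@B1, d@B3, e@B2, e@B3, f@B5}   OUT={d@B1, d@B3, e@B6, f@B5}
  B7:   IN={d@B1, d@B3, e@B6, f@B5}   OUT={a@B7, d@B1, d@B3, e@B6, f@B5}

Merge at B1: IN[B1] = OUT[B0] = {d@B1, e@B0, f@B0}

Answer: {d@B1, e@B0, f@B0}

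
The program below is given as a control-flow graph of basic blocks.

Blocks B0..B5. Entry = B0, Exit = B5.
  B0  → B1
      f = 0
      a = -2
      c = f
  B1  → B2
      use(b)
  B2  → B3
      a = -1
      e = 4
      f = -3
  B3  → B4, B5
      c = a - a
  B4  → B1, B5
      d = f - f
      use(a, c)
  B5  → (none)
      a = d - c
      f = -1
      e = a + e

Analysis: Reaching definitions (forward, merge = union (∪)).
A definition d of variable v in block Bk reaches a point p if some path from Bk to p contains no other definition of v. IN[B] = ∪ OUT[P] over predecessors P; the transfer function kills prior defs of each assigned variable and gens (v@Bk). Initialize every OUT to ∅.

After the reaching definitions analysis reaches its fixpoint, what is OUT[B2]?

Per-block solution:
  B0:   IN={}   OUT={a@B0, c@B0, f@B0}
  B1:   IN={a@B0, a@B2, c@B0, c@B3, d@B4, e@B2, f@B0, f@B2}   OUT={a@B0, a@B2, c@B0, c@B3, d@B4, e@B2, f@B0, f@B2}
  B2:   IN={a@B0, a@B2, c@B0, c@B3, d@B4, e@B2, f@B0, f@B2}   OUT={a@B2, c@B0, c@B3, d@B4, e@B2, f@B2}
  B3:   IN={a@B2, c@B0, c@B3, d@B4, e@B2, f@B2}   OUT={a@B2, c@B3, d@B4, e@B2, f@B2}
  B4:   IN={a@B2, c@B3, d@B4, e@B2, f@B2}   OUT={a@B2, c@B3, d@B4, e@B2, f@B2}
  B5:   IN={a@B2, c@B3, d@B4, e@B2, f@B2}   OUT={a@B5, c@B3, d@B4, e@B5, f@B5}

Merge at B2: IN[B2] = OUT[B1] = {a@B0, a@B2, c@B0, c@B3, d@B4, e@B2, f@B0, f@B2}
Applying B2's transfer function to that IN value gives OUT[B2] (row B2 above).

Answer: {a@B2, c@B0, c@B3, d@B4, e@B2, f@B2}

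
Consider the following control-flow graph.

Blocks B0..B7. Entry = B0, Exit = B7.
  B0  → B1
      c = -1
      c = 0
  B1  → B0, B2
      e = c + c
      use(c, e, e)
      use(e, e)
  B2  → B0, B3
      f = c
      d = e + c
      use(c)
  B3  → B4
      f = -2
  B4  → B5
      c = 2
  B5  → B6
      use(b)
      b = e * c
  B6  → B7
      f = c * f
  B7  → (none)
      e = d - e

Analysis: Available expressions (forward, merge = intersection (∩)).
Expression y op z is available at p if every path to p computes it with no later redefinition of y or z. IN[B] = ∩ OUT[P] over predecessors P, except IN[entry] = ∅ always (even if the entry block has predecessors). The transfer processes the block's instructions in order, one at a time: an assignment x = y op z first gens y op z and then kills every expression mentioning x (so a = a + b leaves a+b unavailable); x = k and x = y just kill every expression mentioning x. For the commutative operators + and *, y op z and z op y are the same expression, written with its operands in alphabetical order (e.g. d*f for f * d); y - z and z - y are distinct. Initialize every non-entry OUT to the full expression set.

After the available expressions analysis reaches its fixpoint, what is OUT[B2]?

Per-block solution:
  B0:  IN={}  OUT={}
  B1:  IN={}  OUT={c+c}
  B2:  IN={c+c}  OUT={c+c, c+e}
  B3:  IN={c+c, c+e}  OUT={c+c, c+e}
  B4:  IN={c+c, c+e}  OUT={}
  B5:  IN={}  OUT={c*e}
  B6:  IN={c*e}  OUT={c*e}
  B7:  IN={c*e}  OUT={}

Merge at B2: IN[B2] = OUT[B1] = {c+c}
Applying B2's transfer function to that IN value gives OUT[B2] (row B2 above).

Answer: {c+c, c+e}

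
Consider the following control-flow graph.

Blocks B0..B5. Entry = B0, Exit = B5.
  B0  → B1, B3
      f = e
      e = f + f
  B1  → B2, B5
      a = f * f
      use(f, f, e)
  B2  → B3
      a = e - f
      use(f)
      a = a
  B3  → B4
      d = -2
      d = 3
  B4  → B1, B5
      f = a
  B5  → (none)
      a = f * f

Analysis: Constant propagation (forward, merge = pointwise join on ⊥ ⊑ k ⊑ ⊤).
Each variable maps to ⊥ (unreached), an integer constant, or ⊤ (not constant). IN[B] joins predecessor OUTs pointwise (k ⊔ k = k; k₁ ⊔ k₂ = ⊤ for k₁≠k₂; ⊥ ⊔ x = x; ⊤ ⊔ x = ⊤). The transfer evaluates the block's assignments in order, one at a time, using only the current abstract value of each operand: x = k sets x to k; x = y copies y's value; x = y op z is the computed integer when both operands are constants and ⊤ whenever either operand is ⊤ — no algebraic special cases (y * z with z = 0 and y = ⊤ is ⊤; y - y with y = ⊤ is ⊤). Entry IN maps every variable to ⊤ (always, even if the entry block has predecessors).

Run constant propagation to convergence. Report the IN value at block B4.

Answer: {a: ⊤, b: ⊤, c: ⊤, d: 3, e: ⊤, f: ⊤}

Trace:
Converged values:
  B0:   IN=(all ⊤)   OUT=(all ⊤)
  B1:   IN=(all ⊤)   OUT=(all ⊤)
  B2:   IN=(all ⊤)   OUT=(all ⊤)
  B3:   IN=(all ⊤)   OUT={d:3; rest ⊤}
  B4:   IN={d:3; rest ⊤}   OUT={d:3; rest ⊤}
  B5:   IN=(all ⊤)   OUT=(all ⊤)

Merge at B4: IN[B4] = OUT[B3] = {a: ⊤, b: ⊤, c: ⊤, d: 3, e: ⊤, f: ⊤}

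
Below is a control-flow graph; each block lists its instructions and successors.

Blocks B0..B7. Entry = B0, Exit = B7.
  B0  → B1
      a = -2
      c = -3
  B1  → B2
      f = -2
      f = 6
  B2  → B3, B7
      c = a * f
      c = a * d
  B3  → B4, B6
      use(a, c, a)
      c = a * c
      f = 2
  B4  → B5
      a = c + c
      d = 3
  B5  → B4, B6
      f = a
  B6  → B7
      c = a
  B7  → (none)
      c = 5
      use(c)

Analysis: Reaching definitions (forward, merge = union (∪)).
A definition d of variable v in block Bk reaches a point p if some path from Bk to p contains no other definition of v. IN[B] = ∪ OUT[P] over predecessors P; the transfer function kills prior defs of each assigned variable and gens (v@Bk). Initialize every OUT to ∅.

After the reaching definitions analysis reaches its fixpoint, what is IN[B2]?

Converged values:
  B0:   IN={}   OUT={a@B0, c@B0}
  B1:   IN={a@B0, c@B0}   OUT={a@B0, c@B0, f@B1}
  B2:   IN={a@B0, c@B0, f@B1}   OUT={a@B0, c@B2, f@B1}
  B3:   IN={a@B0, c@B2, f@B1}   OUT={a@B0, c@B3, f@B3}
  B4:   IN={a@B0, a@B4, c@B3, d@B4, f@B3, f@B5}   OUT={a@B4, c@B3, d@B4, f@B3, f@B5}
  B5:   IN={a@B4, c@B3, d@B4, f@B3, f@B5}   OUT={a@B4, c@B3, d@B4, f@B5}
  B6:   IN={a@B0, a@B4, c@B3, d@B4, f@B3, f@B5}   OUT={a@B0, a@B4, c@B6, d@B4, f@B3, f@B5}
  B7:   IN={a@B0, a@B4, c@B2, c@B6, d@B4, f@B1, f@B3, f@B5}   OUT={a@B0, a@B4, c@B7, d@B4, f@B1, f@B3, f@B5}

Merge at B2: IN[B2] = OUT[B1] = {a@B0, c@B0, f@B1}

Answer: {a@B0, c@B0, f@B1}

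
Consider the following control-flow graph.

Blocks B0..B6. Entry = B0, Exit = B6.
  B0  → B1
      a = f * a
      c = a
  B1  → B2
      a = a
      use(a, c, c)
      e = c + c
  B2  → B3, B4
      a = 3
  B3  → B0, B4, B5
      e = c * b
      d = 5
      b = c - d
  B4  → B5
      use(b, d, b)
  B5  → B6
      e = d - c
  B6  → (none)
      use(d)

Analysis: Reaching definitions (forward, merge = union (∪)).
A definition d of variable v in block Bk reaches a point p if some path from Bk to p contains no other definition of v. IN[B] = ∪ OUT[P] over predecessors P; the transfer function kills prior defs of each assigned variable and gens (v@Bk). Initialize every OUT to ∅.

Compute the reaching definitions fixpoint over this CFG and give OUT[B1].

Per-block solution:
  B0:   IN={a@B2, b@B3, c@B0, d@B3, e@B3}   OUT={a@B0, b@B3, c@B0, d@B3, e@B3}
  B1:   IN={a@B0, b@B3, c@B0, d@B3, e@B3}   OUT={a@B1, b@B3, c@B0, d@B3, e@B1}
  B2:   IN={a@B1, b@B3, c@B0, d@B3, e@B1}   OUT={a@B2, b@B3, c@B0, d@B3, e@B1}
  B3:   IN={a@B2, b@B3, c@B0, d@B3, e@B1}   OUT={a@B2, b@B3, c@B0, d@B3, e@B3}
  B4:   IN={a@B2, b@B3, c@B0, d@B3, e@B1, e@B3}   OUT={a@B2, b@B3, c@B0, d@B3, e@B1, e@B3}
  B5:   IN={a@B2, b@B3, c@B0, d@B3, e@B1, e@B3}   OUT={a@B2, b@B3, c@B0, d@B3, e@B5}
  B6:   IN={a@B2, b@B3, c@B0, d@B3, e@B5}   OUT={a@B2, b@B3, c@B0, d@B3, e@B5}

Merge at B1: IN[B1] = OUT[B0] = {a@B0, b@B3, c@B0, d@B3, e@B3}
Applying B1's transfer function to that IN value gives OUT[B1] (row B1 above).

Answer: {a@B1, b@B3, c@B0, d@B3, e@B1}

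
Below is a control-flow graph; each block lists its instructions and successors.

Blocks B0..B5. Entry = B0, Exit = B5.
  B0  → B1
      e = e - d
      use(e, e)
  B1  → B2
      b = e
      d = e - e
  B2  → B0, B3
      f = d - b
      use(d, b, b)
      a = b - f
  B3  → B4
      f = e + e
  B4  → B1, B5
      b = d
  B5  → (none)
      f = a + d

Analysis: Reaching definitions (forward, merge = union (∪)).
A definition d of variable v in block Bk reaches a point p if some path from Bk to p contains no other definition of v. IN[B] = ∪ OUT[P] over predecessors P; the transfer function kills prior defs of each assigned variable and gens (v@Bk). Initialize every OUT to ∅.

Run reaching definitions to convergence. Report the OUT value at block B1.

Converged values:
  B0: | IN={a@B2, b@B1, d@B1, e@B0, f@B2} | OUT={a@B2, b@B1, d@B1, e@B0, f@B2}
  B1: | IN={a@B2, b@B1, b@B4, d@B1, e@B0, f@B2, f@B3} | OUT={a@B2, b@B1, d@B1, e@B0, f@B2, f@B3}
  B2: | IN={a@B2, b@B1, d@B1, e@B0, f@B2, f@B3} | OUT={a@B2, b@B1, d@B1, e@B0, f@B2}
  B3: | IN={a@B2, b@B1, d@B1, e@B0, f@B2} | OUT={a@B2, b@B1, d@B1, e@B0, f@B3}
  B4: | IN={a@B2, b@B1, d@B1, e@B0, f@B3} | OUT={a@B2, b@B4, d@B1, e@B0, f@B3}
  B5: | IN={a@B2, b@B4, d@B1, e@B0, f@B3} | OUT={a@B2, b@B4, d@B1, e@B0, f@B5}

Merge at B1: IN[B1] = OUT[B0] ⊔ OUT[B4] = {a@B2, b@B1, b@B4, d@B1, e@B0, f@B2, f@B3}
Applying B1's transfer function to that IN value gives OUT[B1] (row B1 above).

Answer: {a@B2, b@B1, d@B1, e@B0, f@B2, f@B3}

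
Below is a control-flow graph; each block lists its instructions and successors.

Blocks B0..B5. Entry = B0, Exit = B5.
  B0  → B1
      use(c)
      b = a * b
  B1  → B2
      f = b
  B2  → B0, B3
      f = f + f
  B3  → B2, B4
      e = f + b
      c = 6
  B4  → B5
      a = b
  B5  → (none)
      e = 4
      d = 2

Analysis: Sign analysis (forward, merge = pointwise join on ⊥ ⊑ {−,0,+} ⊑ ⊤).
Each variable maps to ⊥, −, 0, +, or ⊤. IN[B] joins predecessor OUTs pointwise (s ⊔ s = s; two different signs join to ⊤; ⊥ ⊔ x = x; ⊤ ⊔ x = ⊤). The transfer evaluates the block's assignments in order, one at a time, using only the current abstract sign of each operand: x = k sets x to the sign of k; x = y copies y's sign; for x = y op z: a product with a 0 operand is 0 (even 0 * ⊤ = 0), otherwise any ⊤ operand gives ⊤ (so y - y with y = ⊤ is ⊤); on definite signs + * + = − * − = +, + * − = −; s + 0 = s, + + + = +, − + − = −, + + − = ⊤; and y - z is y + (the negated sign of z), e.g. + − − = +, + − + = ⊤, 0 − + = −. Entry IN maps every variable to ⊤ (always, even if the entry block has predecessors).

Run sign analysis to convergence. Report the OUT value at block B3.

Answer: {a: ⊤, b: ⊤, c: +, d: ⊤, e: ⊤, f: ⊤}

Working:
Per-block solution:
  B0: | IN=(all ⊤) | OUT=(all ⊤)
  B1: | IN=(all ⊤) | OUT=(all ⊤)
  B2: | IN=(all ⊤) | OUT=(all ⊤)
  B3: | IN=(all ⊤) | OUT={c:+; rest ⊤}
  B4: | IN={c:+; rest ⊤} | OUT={c:+; rest ⊤}
  B5: | IN={c:+; rest ⊤} | OUT={c:+, d:+, e:+; rest ⊤}

Merge at B3: IN[B3] = OUT[B2] = {a: ⊤, b: ⊤, c: ⊤, d: ⊤, e: ⊤, f: ⊤}
Applying B3's transfer function to that IN value gives OUT[B3] (row B3 above).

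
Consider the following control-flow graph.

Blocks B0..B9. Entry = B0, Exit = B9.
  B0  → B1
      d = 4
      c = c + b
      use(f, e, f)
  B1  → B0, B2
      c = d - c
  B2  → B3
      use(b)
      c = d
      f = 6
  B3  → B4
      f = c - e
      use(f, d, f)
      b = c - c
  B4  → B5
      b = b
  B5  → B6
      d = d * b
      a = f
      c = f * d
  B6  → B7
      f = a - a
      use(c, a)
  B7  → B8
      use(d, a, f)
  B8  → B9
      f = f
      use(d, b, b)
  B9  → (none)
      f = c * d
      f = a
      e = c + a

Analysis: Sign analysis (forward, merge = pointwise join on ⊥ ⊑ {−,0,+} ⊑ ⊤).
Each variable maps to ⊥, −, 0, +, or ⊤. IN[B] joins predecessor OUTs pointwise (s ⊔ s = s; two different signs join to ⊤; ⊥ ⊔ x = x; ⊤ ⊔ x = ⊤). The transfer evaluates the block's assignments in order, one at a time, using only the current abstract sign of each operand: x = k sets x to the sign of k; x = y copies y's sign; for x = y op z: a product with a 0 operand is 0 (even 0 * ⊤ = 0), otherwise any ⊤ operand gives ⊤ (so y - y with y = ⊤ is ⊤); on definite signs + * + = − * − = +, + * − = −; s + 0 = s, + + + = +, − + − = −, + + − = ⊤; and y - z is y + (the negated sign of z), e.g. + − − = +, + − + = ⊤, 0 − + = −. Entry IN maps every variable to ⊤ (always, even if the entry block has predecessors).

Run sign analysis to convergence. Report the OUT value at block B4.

Converged values:
  B0:   IN=(all ⊤)   OUT={d:+; rest ⊤}
  B1:   IN={d:+; rest ⊤}   OUT={d:+; rest ⊤}
  B2:   IN={d:+; rest ⊤}   OUT={c:+, d:+, f:+; rest ⊤}
  B3:   IN={c:+, d:+, f:+; rest ⊤}   OUT={c:+, d:+; rest ⊤}
  B4:   IN={c:+, d:+; rest ⊤}   OUT={c:+, d:+; rest ⊤}
  B5:   IN={c:+, d:+; rest ⊤}   OUT=(all ⊤)
  B6:   IN=(all ⊤)   OUT=(all ⊤)
  B7:   IN=(all ⊤)   OUT=(all ⊤)
  B8:   IN=(all ⊤)   OUT=(all ⊤)
  B9:   IN=(all ⊤)   OUT=(all ⊤)

Merge at B4: IN[B4] = OUT[B3] = {a: ⊤, b: ⊤, c: +, d: +, e: ⊤, f: ⊤}
Applying B4's transfer function to that IN value gives OUT[B4] (row B4 above).

Answer: {a: ⊤, b: ⊤, c: +, d: +, e: ⊤, f: ⊤}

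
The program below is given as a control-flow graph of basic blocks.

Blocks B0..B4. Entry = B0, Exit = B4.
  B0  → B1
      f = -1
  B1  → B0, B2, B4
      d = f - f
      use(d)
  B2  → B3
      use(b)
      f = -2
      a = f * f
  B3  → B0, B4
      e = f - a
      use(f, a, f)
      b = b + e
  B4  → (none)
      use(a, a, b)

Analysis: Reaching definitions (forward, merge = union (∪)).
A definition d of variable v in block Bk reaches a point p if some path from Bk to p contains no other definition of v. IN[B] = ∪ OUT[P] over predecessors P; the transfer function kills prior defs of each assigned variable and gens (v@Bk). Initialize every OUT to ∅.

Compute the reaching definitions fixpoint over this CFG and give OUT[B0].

Converged values:
  B0:   IN={a@B2, b@B3, d@B1, e@B3, f@B0, f@B2}   OUT={a@B2, b@B3, d@B1, e@B3, f@B0}
  B1:   IN={a@B2, b@B3, d@B1, e@B3, f@B0}   OUT={a@B2, b@B3, d@B1, e@B3, f@B0}
  B2:   IN={a@B2, b@B3, d@B1, e@B3, f@B0}   OUT={a@B2, b@B3, d@B1, e@B3, f@B2}
  B3:   IN={a@B2, b@B3, d@B1, e@B3, f@B2}   OUT={a@B2, b@B3, d@B1, e@B3, f@B2}
  B4:   IN={a@B2, b@B3, d@B1, e@B3, f@B0, f@B2}   OUT={a@B2, b@B3, d@B1, e@B3, f@B0, f@B2}

Merge at B0 (entry node, so the boundary value {} is joined with the incoming edge(s)): IN[B0] = {} ⊔ OUT[B1] ⊔ OUT[B3] = {a@B2, b@B3, d@B1, e@B3, f@B0, f@B2}
Applying B0's transfer function to that IN value gives OUT[B0] (row B0 above).

Answer: {a@B2, b@B3, d@B1, e@B3, f@B0}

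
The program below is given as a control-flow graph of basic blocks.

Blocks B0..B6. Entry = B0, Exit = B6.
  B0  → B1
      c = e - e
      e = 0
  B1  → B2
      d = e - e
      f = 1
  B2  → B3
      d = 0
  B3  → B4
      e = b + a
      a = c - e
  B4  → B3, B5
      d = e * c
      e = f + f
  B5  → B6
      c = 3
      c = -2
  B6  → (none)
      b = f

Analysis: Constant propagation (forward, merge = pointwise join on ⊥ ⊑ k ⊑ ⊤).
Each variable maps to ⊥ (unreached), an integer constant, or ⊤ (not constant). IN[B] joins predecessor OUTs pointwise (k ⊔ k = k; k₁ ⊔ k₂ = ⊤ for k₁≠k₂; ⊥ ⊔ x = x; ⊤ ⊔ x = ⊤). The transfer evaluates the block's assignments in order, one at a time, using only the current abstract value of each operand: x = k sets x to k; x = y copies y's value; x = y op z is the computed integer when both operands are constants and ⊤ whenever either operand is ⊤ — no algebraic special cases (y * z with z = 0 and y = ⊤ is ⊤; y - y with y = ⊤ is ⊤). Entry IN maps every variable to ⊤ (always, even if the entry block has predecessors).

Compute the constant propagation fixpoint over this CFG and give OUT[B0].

Fixpoint table:
  B0:   IN=(all ⊤)   OUT={e:0; rest ⊤}
  B1:   IN={e:0; rest ⊤}   OUT={d:0, e:0, f:1; rest ⊤}
  B2:   IN={d:0, e:0, f:1; rest ⊤}   OUT={d:0, e:0, f:1; rest ⊤}
  B3:   IN={f:1; rest ⊤}   OUT={f:1; rest ⊤}
  B4:   IN={f:1; rest ⊤}   OUT={e:2, f:1; rest ⊤}
  B5:   IN={e:2, f:1; rest ⊤}   OUT={c:-2, e:2, f:1; rest ⊤}
  B6:   IN={c:-2, e:2, f:1; rest ⊤}   OUT={b:1, c:-2, e:2, f:1; rest ⊤}

B0 is the boundary node: IN[B0] = {a: ⊤, b: ⊤, c: ⊤, d: ⊤, e: ⊤, f: ⊤}
Applying B0's transfer function to that IN value gives OUT[B0] (row B0 above).

Answer: {a: ⊤, b: ⊤, c: ⊤, d: ⊤, e: 0, f: ⊤}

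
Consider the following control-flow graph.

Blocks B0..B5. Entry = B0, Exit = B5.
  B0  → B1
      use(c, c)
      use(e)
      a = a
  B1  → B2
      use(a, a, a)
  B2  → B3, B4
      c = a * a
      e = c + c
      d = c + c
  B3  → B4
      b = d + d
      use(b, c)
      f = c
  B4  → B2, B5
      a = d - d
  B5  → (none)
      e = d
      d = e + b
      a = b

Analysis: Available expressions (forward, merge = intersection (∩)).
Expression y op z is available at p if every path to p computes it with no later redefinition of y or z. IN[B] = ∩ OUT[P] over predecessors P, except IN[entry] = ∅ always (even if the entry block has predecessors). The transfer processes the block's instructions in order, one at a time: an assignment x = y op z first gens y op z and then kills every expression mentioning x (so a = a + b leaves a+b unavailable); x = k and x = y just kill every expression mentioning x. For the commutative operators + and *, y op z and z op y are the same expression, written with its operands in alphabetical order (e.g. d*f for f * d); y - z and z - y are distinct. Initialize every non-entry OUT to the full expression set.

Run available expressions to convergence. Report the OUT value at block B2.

Per-block solution:
  B0:  IN={}  OUT={}
  B1:  IN={}  OUT={}
  B2:  IN={}  OUT={a*a, c+c}
  B3:  IN={a*a, c+c}  OUT={a*a, c+c, d+d}
  B4:  IN={a*a, c+c}  OUT={c+c, d-d}
  B5:  IN={c+c, d-d}  OUT={b+e, c+c}

Merge at B2: IN[B2] = OUT[B1] ∩ OUT[B4] = {}
Applying B2's transfer function to that IN value gives OUT[B2] (row B2 above).

Answer: {a*a, c+c}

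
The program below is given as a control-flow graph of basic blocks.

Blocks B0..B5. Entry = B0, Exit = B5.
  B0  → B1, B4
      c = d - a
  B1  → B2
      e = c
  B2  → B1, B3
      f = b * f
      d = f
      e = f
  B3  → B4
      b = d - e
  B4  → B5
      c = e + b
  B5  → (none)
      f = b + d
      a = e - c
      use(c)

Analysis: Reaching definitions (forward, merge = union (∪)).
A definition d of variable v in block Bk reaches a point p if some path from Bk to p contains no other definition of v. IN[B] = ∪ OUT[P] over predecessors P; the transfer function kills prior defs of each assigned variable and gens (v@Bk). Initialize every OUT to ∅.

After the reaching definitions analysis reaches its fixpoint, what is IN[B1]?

Converged values:
  B0:   IN={}   OUT={c@B0}
  B1:   IN={c@B0, d@B2, e@B2, f@B2}   OUT={c@B0, d@B2, e@B1, f@B2}
  B2:   IN={c@B0, d@B2, e@B1, f@B2}   OUT={c@B0, d@B2, e@B2, f@B2}
  B3:   IN={c@B0, d@B2, e@B2, f@B2}   OUT={b@B3, c@B0, d@B2, e@B2, f@B2}
  B4:   IN={b@B3, c@B0, d@B2, e@B2, f@B2}   OUT={b@B3, c@B4, d@B2, e@B2, f@B2}
  B5:   IN={b@B3, c@B4, d@B2, e@B2, f@B2}   OUT={a@B5, b@B3, c@B4, d@B2, e@B2, f@B5}

Merge at B1: IN[B1] = OUT[B0] ⊔ OUT[B2] = {c@B0, d@B2, e@B2, f@B2}

Answer: {c@B0, d@B2, e@B2, f@B2}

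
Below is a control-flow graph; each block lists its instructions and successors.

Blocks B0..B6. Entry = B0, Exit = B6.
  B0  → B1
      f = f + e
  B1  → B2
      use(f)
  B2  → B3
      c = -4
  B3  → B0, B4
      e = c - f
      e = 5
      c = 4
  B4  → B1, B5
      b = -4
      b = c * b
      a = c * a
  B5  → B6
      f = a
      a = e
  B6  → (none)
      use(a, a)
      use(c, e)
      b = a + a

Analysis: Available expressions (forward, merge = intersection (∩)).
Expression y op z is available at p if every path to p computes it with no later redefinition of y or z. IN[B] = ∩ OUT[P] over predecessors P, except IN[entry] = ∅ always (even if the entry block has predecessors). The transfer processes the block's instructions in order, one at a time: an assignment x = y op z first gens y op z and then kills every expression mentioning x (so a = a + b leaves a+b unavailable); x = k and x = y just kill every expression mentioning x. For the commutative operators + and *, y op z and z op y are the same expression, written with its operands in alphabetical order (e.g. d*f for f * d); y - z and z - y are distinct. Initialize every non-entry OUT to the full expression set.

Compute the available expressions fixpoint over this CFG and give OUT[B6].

Answer: {a+a}

Working:
Fixpoint table:
  B0: | IN={} | OUT={}
  B1: | IN={} | OUT={}
  B2: | IN={} | OUT={}
  B3: | IN={} | OUT={}
  B4: | IN={} | OUT={}
  B5: | IN={} | OUT={}
  B6: | IN={} | OUT={a+a}

Merge at B6: IN[B6] = OUT[B5] = {}
Applying B6's transfer function to that IN value gives OUT[B6] (row B6 above).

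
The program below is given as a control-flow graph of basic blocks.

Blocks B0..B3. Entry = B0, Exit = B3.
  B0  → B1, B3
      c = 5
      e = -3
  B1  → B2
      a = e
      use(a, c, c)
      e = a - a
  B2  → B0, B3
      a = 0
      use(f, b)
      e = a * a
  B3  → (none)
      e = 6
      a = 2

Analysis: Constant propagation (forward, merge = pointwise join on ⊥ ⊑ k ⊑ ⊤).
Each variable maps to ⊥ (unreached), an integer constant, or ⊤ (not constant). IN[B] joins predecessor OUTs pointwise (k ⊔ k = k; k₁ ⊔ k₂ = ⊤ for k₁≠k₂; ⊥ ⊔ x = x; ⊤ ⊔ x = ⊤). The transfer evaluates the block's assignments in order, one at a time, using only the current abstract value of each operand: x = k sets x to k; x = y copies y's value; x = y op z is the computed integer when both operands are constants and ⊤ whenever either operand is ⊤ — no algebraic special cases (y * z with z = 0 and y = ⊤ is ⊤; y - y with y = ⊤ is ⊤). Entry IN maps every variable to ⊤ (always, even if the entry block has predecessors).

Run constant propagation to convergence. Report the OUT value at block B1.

Per-block solution:
  B0:  IN=(all ⊤)  OUT={c:5, e:-3; rest ⊤}
  B1:  IN={c:5, e:-3; rest ⊤}  OUT={a:-3, c:5, e:0; rest ⊤}
  B2:  IN={a:-3, c:5, e:0; rest ⊤}  OUT={a:0, c:5, e:0; rest ⊤}
  B3:  IN={c:5; rest ⊤}  OUT={a:2, c:5, e:6; rest ⊤}

Merge at B1: IN[B1] = OUT[B0] = {a: ⊤, b: ⊤, c: 5, d: ⊤, e: -3, f: ⊤}
Applying B1's transfer function to that IN value gives OUT[B1] (row B1 above).

Answer: {a: -3, b: ⊤, c: 5, d: ⊤, e: 0, f: ⊤}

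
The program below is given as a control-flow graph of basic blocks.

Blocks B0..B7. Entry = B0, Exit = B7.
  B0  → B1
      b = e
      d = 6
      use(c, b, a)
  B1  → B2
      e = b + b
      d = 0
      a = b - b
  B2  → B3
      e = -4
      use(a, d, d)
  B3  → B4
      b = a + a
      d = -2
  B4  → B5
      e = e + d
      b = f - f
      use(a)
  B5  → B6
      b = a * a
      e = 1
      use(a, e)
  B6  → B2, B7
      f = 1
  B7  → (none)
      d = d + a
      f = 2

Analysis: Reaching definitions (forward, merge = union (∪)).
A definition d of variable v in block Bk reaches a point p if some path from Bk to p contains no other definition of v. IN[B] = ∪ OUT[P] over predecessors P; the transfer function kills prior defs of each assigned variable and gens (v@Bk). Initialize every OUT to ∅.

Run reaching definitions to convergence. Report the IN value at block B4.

Per-block solution:
  B0:  IN={}  OUT={b@B0, d@B0}
  B1:  IN={b@B0, d@B0}  OUT={a@B1, b@B0, d@B1, e@B1}
  B2:  IN={a@B1, b@B0, b@B5, d@B1, d@B3, e@B1, e@B5, f@B6}  OUT={a@B1, b@B0, b@B5, d@B1, d@B3, e@B2, f@B6}
  B3:  IN={a@B1, b@B0, b@B5, d@B1, d@B3, e@B2, f@B6}  OUT={a@B1, b@B3, d@B3, e@B2, f@B6}
  B4:  IN={a@B1, b@B3, d@B3, e@B2, f@B6}  OUT={a@B1, b@B4, d@B3, e@B4, f@B6}
  B5:  IN={a@B1, b@B4, d@B3, e@B4, f@B6}  OUT={a@B1, b@B5, d@B3, e@B5, f@B6}
  B6:  IN={a@B1, b@B5, d@B3, e@B5, f@B6}  OUT={a@B1, b@B5, d@B3, e@B5, f@B6}
  B7:  IN={a@B1, b@B5, d@B3, e@B5, f@B6}  OUT={a@B1, b@B5, d@B7, e@B5, f@B7}

Merge at B4: IN[B4] = OUT[B3] = {a@B1, b@B3, d@B3, e@B2, f@B6}

Answer: {a@B1, b@B3, d@B3, e@B2, f@B6}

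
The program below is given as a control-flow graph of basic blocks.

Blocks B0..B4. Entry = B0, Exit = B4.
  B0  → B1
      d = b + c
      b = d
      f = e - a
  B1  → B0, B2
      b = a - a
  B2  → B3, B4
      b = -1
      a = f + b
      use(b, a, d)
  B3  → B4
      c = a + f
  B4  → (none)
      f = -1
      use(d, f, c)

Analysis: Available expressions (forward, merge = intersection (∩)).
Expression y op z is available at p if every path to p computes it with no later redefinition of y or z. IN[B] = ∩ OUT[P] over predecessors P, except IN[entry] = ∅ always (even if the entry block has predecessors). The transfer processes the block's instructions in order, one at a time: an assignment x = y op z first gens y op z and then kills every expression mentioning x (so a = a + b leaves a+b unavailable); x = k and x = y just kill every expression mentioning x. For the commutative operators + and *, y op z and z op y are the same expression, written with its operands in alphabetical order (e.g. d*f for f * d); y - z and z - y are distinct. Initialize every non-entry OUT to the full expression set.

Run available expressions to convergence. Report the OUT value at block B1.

Answer: {a-a, e-a}

Working:
Converged values:
  B0:  IN={}  OUT={e-a}
  B1:  IN={e-a}  OUT={a-a, e-a}
  B2:  IN={a-a, e-a}  OUT={b+f}
  B3:  IN={b+f}  OUT={a+f, b+f}
  B4:  IN={b+f}  OUT={}

Merge at B1: IN[B1] = OUT[B0] = {e-a}
Applying B1's transfer function to that IN value gives OUT[B1] (row B1 above).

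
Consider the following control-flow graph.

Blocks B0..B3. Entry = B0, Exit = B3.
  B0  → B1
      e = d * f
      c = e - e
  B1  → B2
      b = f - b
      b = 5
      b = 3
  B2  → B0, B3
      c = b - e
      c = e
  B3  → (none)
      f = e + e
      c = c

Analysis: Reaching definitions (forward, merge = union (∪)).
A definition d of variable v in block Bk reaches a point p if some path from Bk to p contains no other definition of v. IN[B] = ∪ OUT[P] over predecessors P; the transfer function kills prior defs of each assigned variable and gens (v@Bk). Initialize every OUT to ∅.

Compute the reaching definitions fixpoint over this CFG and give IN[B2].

Fixpoint table:
  B0:  IN={b@B1, c@B2, e@B0}  OUT={b@B1, c@B0, e@B0}
  B1:  IN={b@B1, c@B0, e@B0}  OUT={b@B1, c@B0, e@B0}
  B2:  IN={b@B1, c@B0, e@B0}  OUT={b@B1, c@B2, e@B0}
  B3:  IN={b@B1, c@B2, e@B0}  OUT={b@B1, c@B3, e@B0, f@B3}

Merge at B2: IN[B2] = OUT[B1] = {b@B1, c@B0, e@B0}

Answer: {b@B1, c@B0, e@B0}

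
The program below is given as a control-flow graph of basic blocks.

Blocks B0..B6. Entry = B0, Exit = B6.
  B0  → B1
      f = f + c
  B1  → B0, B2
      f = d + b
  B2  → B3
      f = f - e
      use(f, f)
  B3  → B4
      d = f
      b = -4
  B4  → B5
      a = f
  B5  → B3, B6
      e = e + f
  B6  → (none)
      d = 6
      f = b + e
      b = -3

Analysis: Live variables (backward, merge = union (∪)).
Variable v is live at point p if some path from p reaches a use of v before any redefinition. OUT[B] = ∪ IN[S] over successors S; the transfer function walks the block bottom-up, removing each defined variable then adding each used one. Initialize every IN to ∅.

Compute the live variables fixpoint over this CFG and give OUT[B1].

Answer: {b, c, d, e, f}

Trace:
Converged values:
  B0:  IN={b, c, d, e, f}  OUT={b, c, d, e}
  B1:  IN={b, c, d, e}  OUT={b, c, d, e, f}
  B2:  IN={e, f}  OUT={e, f}
  B3:  IN={e, f}  OUT={b, e, f}
  B4:  IN={b, e, f}  OUT={b, e, f}
  B5:  IN={b, e, f}  OUT={b, e, f}
  B6:  IN={b, e}  OUT={}

Merge at B1: OUT[B1] = IN[B0] ⊔ IN[B2] = {b, c, d, e, f}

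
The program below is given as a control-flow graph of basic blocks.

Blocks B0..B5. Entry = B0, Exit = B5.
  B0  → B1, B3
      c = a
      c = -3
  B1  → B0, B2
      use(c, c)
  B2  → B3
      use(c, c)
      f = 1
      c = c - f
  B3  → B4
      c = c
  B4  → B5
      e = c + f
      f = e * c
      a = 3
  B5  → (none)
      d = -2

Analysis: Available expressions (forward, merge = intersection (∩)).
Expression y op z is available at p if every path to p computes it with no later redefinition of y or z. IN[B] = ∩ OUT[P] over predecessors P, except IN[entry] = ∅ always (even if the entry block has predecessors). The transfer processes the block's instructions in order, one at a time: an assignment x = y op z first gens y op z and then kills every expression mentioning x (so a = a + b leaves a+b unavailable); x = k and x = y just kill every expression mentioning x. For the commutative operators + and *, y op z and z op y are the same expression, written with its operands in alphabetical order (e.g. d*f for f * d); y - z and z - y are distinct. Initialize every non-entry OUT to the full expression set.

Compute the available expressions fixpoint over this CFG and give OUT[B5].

Per-block solution:
  B0:   IN={}   OUT={}
  B1:   IN={}   OUT={}
  B2:   IN={}   OUT={}
  B3:   IN={}   OUT={}
  B4:   IN={}   OUT={c*e}
  B5:   IN={c*e}   OUT={c*e}

Merge at B5: IN[B5] = OUT[B4] = {c*e}
Applying B5's transfer function to that IN value gives OUT[B5] (row B5 above).

Answer: {c*e}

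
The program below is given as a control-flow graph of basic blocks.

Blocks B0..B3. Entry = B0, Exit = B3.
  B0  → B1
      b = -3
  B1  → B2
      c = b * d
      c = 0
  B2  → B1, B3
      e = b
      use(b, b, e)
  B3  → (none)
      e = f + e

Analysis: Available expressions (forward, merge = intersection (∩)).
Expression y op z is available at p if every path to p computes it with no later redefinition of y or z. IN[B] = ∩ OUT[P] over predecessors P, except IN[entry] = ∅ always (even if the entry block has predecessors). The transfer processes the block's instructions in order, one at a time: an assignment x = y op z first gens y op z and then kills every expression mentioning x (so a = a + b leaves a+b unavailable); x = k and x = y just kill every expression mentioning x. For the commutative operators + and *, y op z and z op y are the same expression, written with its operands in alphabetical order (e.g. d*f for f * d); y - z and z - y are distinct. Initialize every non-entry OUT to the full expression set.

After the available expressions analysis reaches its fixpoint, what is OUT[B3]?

Fixpoint table:
  B0:  IN={}  OUT={}
  B1:  IN={}  OUT={b*d}
  B2:  IN={b*d}  OUT={b*d}
  B3:  IN={b*d}  OUT={b*d}

Merge at B3: IN[B3] = OUT[B2] = {b*d}
Applying B3's transfer function to that IN value gives OUT[B3] (row B3 above).

Answer: {b*d}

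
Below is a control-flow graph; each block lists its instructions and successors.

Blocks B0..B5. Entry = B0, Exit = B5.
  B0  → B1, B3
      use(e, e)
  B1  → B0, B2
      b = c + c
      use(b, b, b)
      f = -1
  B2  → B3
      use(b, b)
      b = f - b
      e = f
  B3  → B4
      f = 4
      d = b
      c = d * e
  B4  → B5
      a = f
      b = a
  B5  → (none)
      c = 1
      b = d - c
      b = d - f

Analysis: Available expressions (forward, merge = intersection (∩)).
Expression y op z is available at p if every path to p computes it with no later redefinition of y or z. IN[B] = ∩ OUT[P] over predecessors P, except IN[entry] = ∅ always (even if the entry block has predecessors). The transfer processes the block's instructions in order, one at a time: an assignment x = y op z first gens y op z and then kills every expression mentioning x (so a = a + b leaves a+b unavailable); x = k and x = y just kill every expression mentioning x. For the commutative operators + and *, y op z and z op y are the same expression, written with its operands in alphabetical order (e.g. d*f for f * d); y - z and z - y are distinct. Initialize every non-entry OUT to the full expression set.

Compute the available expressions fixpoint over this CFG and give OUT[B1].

Converged values:
  B0: | IN={} | OUT={}
  B1: | IN={} | OUT={c+c}
  B2: | IN={c+c} | OUT={c+c}
  B3: | IN={} | OUT={d*e}
  B4: | IN={d*e} | OUT={d*e}
  B5: | IN={d*e} | OUT={d*e, d-c, d-f}

Merge at B1: IN[B1] = OUT[B0] = {}
Applying B1's transfer function to that IN value gives OUT[B1] (row B1 above).

Answer: {c+c}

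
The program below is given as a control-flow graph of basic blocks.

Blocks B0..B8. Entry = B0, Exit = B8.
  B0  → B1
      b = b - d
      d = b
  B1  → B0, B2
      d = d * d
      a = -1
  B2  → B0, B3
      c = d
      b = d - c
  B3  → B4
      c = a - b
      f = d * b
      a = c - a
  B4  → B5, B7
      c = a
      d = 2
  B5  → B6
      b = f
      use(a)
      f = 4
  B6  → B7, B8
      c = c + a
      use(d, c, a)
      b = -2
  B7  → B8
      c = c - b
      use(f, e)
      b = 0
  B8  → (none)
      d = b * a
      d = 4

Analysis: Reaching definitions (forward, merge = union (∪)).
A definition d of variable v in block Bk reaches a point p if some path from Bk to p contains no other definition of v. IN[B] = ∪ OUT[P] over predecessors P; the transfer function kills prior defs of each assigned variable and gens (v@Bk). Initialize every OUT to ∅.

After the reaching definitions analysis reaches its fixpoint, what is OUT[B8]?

Answer: {a@B3, b@B6, b@B7, c@B6, c@B7, d@B8, f@B3, f@B5}

Working:
Per-block solution:
  B0: | IN={a@B1, b@B0, b@B2, c@B2, d@B1} | OUT={a@B1, b@B0, c@B2, d@B0}
  B1: | IN={a@B1, b@B0, c@B2, d@B0} | OUT={a@B1, b@B0, c@B2, d@B1}
  B2: | IN={a@B1, b@B0, c@B2, d@B1} | OUT={a@B1, b@B2, c@B2, d@B1}
  B3: | IN={a@B1, b@B2, c@B2, d@B1} | OUT={a@B3, b@B2, c@B3, d@B1, f@B3}
  B4: | IN={a@B3, b@B2, c@B3, d@B1, f@B3} | OUT={a@B3, b@B2, c@B4, d@B4, f@B3}
  B5: | IN={a@B3, b@B2, c@B4, d@B4, f@B3} | OUT={a@B3, b@B5, c@B4, d@B4, f@B5}
  B6: | IN={a@B3, b@B5, c@B4, d@B4, f@B5} | OUT={a@B3, b@B6, c@B6, d@B4, f@B5}
  B7: | IN={a@B3, b@B2, b@B6, c@B4, c@B6, d@B4, f@B3, f@B5} | OUT={a@B3, b@B7, c@B7, d@B4, f@B3, f@B5}
  B8: | IN={a@B3, b@B6, b@B7, c@B6, c@B7, d@B4, f@B3, f@B5} | OUT={a@B3, b@B6, b@B7, c@B6, c@B7, d@B8, f@B3, f@B5}

Merge at B8: IN[B8] = OUT[B6] ⊔ OUT[B7] = {a@B3, b@B6, b@B7, c@B6, c@B7, d@B4, f@B3, f@B5}
Applying B8's transfer function to that IN value gives OUT[B8] (row B8 above).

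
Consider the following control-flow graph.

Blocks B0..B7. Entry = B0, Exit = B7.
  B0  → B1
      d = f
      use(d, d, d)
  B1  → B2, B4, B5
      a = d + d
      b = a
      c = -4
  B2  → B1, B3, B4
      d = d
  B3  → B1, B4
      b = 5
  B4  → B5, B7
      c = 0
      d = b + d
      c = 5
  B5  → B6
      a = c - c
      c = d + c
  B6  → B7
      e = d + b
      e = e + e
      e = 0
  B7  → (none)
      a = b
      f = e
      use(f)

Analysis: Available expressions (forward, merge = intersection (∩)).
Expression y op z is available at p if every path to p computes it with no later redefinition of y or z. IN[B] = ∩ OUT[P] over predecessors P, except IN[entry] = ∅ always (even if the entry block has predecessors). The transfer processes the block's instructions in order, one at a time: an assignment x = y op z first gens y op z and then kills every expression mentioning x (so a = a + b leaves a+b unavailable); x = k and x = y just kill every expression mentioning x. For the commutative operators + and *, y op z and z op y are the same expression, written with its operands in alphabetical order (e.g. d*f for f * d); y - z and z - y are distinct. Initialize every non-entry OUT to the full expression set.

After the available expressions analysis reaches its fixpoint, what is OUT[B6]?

Answer: {b+d}

Trace:
Per-block solution:
  B0: | IN={} | OUT={}
  B1: | IN={} | OUT={d+d}
  B2: | IN={d+d} | OUT={}
  B3: | IN={} | OUT={}
  B4: | IN={} | OUT={}
  B5: | IN={} | OUT={}
  B6: | IN={} | OUT={b+d}
  B7: | IN={} | OUT={}

Merge at B6: IN[B6] = OUT[B5] = {}
Applying B6's transfer function to that IN value gives OUT[B6] (row B6 above).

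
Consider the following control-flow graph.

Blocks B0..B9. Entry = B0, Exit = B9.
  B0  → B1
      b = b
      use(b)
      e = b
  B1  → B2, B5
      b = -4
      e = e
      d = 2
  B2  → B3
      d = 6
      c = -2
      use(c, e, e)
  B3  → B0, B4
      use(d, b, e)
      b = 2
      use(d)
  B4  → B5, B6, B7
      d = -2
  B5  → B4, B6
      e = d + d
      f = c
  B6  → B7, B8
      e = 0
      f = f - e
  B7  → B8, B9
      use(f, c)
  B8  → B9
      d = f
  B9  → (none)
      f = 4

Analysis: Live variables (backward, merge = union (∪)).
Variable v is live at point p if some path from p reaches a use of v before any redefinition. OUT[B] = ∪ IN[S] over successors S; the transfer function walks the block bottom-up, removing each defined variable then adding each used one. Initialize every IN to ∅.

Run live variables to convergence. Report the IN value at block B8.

Converged values:
  B0: | IN={b, c, f} | OUT={c, e, f}
  B1: | IN={c, e, f} | OUT={b, c, d, e, f}
  B2: | IN={b, e, f} | OUT={b, c, d, e, f}
  B3: | IN={b, c, d, e, f} | OUT={b, c, f}
  B4: | IN={c, f} | OUT={c, d, f}
  B5: | IN={c, d} | OUT={c, f}
  B6: | IN={c, f} | OUT={c, f}
  B7: | IN={c, f} | OUT={f}
  B8: | IN={f} | OUT={}
  B9: | IN={} | OUT={}

Merge at B8: OUT[B8] = IN[B9] = {}
Applying B8's transfer function to that OUT value gives IN[B8] (row B8 above).

Answer: {f}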